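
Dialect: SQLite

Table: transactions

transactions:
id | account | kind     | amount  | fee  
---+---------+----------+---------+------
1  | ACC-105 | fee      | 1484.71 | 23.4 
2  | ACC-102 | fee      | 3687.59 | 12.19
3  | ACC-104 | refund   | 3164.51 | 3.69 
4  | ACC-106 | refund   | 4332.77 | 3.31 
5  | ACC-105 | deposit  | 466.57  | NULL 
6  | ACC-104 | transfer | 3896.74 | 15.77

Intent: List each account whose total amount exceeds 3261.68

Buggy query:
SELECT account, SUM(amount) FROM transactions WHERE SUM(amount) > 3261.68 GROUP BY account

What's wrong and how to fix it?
Bug: Aggregate functions cannot appear in a WHERE clause

Fix: Move the aggregate condition to a HAVING clause

Corrected query:
SELECT account, SUM(amount) FROM transactions GROUP BY account HAVING SUM(amount) > 3261.68

Result:
account | SUM(amount)
--------+------------
ACC-102 | 3687.59    
ACC-104 | 7061.25    
ACC-106 | 4332.77    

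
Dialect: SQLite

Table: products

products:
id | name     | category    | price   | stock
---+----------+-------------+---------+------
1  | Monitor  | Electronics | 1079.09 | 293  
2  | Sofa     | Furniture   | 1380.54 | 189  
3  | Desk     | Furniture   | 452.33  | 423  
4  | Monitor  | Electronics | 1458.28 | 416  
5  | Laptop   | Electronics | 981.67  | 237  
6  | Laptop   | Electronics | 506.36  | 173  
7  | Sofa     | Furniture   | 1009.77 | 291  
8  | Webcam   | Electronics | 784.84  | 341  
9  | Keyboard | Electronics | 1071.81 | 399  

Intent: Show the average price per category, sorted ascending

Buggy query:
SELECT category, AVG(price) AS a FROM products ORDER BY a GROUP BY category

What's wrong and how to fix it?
Bug: ORDER BY appears before GROUP BY; SQL clause order requires GROUP BY first

Fix: Move ORDER BY to the end, after GROUP BY

Corrected query:
SELECT category, AVG(price) AS a FROM products GROUP BY category ORDER BY a

Result:
category    | a         
------------+-----------
Furniture   | 947.546667
Electronics | 980.341667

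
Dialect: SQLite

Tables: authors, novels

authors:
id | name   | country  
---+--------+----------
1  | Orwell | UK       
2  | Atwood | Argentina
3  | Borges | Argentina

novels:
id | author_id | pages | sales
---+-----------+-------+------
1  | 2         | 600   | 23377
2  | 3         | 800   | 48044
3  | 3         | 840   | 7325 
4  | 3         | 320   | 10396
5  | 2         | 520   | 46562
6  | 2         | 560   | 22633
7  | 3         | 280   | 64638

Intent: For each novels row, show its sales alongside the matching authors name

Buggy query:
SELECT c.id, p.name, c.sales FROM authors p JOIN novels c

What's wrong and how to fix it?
Bug: JOIN with no ON clause produces a cartesian product; every novels row pairs with every authors row

Fix: Specify the join condition linking the foreign key to the parent id

Corrected query:
SELECT c.id, p.name, c.sales FROM authors p JOIN novels c ON c.author_id = p.id

Result:
id | name   | sales
---+--------+------
1  | Atwood | 23377
2  | Borges | 48044
3  | Borges | 7325 
4  | Borges | 10396
5  | Atwood | 46562
6  | Atwood | 22633
7  | Borges | 64638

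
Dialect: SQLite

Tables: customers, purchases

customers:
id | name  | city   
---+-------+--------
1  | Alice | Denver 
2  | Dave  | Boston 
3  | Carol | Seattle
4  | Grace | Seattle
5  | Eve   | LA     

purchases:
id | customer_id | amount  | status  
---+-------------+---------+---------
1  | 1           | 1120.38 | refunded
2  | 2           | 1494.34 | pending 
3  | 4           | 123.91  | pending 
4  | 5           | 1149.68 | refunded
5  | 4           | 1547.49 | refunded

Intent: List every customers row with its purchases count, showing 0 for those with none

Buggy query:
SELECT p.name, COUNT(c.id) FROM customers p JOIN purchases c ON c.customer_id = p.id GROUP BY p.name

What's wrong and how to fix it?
Bug: INNER JOIN drops customers rows that have no matching purchases rows

Fix: Use LEFT JOIN so parents without children still appear (COUNT(c.id) gives 0)

Corrected query:
SELECT p.name, COUNT(c.id) FROM customers p LEFT JOIN purchases c ON c.customer_id = p.id GROUP BY p.name

Result:
name  | COUNT(c.id)
------+------------
Alice | 1          
Carol | 0          
Dave  | 1          
Eve   | 1          
Grace | 2          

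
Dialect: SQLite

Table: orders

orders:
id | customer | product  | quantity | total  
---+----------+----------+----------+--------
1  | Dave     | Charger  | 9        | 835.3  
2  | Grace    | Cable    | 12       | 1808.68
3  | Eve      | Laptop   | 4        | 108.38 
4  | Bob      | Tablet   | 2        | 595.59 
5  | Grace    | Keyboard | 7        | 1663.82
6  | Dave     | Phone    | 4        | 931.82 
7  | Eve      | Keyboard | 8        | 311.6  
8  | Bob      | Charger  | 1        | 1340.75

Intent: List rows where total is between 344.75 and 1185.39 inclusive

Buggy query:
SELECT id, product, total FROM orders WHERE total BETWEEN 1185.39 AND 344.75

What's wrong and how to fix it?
Bug: BETWEEN expects the lower bound first; with 1185.39 AND 344.75 the range is empty

Fix: Write BETWEEN 344.75 AND 1185.39

Corrected query:
SELECT id, product, total FROM orders WHERE total BETWEEN 344.75 AND 1185.39

Result:
id | product | total 
---+---------+-------
1  | Charger | 835.3 
4  | Tablet  | 595.59
6  | Phone   | 931.82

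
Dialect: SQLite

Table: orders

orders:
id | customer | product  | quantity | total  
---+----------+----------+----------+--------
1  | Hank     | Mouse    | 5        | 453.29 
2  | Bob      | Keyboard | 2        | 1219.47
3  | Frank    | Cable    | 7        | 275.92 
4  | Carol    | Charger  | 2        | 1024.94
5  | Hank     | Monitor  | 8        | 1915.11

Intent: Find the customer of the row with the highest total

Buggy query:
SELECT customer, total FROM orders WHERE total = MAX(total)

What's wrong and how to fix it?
Bug: MAX(total) is an aggregate and cannot be used directly in WHERE

Fix: Use a subquery: WHERE total = (SELECT MAX(total) FROM orders)

Corrected query:
SELECT customer, total FROM orders WHERE total = (SELECT MAX(total) FROM orders)

Result:
customer | total  
---------+--------
Hank     | 1915.11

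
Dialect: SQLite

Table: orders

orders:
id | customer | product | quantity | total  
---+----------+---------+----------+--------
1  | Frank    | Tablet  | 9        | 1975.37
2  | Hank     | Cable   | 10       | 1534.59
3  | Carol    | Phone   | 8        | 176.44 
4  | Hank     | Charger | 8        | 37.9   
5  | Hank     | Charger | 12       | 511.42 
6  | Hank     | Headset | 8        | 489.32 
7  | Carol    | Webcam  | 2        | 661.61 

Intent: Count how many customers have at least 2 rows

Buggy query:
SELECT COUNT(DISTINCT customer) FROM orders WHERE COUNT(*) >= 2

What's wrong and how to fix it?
Bug: WHERE filters individual rows, not groups, so a group-level COUNT is invalid there

Fix: Group first with HAVING COUNT(*) >= 2, then COUNT the resulting groups

Corrected query:
SELECT COUNT(*) FROM (SELECT customer FROM orders GROUP BY customer HAVING COUNT(*) >= 2)

Result:
COUNT(*)
--------
2       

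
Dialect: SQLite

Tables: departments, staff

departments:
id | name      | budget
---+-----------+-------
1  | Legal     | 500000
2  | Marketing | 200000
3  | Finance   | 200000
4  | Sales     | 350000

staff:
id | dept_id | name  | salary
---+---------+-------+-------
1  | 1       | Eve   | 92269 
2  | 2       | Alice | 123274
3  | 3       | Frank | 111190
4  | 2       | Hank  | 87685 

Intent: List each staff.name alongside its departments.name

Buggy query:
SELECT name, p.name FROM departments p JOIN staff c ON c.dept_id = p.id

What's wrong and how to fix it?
Bug: 'name' exists in both joined tables, so the database can't tell which one is meant

Fix: Prefix ambiguous columns with the table alias

Corrected query:
SELECT c.name, p.name FROM departments p JOIN staff c ON c.dept_id = p.id

Result:
name  | name     
------+----------
Eve   | Legal    
Alice | Marketing
Frank | Finance  
Hank  | Marketing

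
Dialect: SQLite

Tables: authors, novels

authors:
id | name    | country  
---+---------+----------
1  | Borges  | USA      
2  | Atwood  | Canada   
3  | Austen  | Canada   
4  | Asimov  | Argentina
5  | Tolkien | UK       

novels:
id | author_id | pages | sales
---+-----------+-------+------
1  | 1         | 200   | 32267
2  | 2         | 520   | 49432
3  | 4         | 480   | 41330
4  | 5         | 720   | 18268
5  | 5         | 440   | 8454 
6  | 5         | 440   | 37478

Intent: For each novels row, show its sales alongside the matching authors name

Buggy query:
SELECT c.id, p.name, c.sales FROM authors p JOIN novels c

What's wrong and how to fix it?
Bug: JOIN with no ON clause produces a cartesian product; every novels row pairs with every authors row

Fix: Add ON c.author_id = p.id to the JOIN

Corrected query:
SELECT c.id, p.name, c.sales FROM authors p JOIN novels c ON c.author_id = p.id

Result:
id | name    | sales
---+---------+------
1  | Borges  | 32267
2  | Atwood  | 49432
3  | Asimov  | 41330
4  | Tolkien | 18268
5  | Tolkien | 8454 
6  | Tolkien | 37478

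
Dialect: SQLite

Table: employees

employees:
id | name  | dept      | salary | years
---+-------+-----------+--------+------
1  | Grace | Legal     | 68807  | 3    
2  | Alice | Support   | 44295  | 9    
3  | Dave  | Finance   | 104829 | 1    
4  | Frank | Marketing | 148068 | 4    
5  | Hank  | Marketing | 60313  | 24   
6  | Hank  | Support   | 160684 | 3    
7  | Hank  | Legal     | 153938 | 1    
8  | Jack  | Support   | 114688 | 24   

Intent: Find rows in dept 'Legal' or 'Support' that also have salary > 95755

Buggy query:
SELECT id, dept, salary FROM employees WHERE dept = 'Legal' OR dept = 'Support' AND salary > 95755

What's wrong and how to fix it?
Bug: Without parentheses, AND is evaluated before OR, so the salary filter only applies to the 'Support' branch

Fix: Add parentheses around the OR so the AND applies to both alternatives

Corrected query:
SELECT id, dept, salary FROM employees WHERE (dept = 'Legal' OR dept = 'Support') AND salary > 95755

Result:
id | dept    | salary
---+---------+-------
6  | Support | 160684
7  | Legal   | 153938
8  | Support | 114688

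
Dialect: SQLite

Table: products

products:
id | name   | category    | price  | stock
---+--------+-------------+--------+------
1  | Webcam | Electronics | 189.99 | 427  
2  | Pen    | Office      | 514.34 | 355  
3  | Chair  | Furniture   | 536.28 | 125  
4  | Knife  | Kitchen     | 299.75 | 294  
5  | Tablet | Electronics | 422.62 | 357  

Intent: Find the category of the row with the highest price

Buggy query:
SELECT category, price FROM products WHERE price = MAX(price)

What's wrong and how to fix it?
Bug: WHERE is evaluated per row; an aggregate over the whole table isn't defined there

Fix: Wrap MAX in a scalar subquery so WHERE compares against a single value

Corrected query:
SELECT category, price FROM products WHERE price = (SELECT MAX(price) FROM products)

Result:
category  | price 
----------+-------
Furniture | 536.28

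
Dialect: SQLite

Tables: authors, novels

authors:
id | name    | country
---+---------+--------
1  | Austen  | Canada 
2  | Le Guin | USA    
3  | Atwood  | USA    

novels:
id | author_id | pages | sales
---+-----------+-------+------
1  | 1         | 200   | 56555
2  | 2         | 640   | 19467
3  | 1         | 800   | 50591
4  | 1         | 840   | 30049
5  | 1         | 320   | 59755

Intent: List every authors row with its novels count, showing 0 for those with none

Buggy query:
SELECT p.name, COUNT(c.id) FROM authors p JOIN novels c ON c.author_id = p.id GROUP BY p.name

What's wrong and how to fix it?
Bug: An inner join excludes parents with zero children

Fix: Switch to LEFT JOIN to retain unmatched parent rows

Corrected query:
SELECT p.name, COUNT(c.id) FROM authors p LEFT JOIN novels c ON c.author_id = p.id GROUP BY p.name

Result:
name    | COUNT(c.id)
--------+------------
Atwood  | 0          
Austen  | 4          
Le Guin | 1          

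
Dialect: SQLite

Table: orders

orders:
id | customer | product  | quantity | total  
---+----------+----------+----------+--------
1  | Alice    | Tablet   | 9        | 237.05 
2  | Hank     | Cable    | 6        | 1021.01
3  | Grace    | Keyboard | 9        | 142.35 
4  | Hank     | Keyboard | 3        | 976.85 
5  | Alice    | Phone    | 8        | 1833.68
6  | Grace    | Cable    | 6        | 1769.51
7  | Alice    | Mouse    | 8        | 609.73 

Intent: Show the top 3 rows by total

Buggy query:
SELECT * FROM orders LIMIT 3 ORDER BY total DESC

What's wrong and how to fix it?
Bug: LIMIT must come after ORDER BY

Fix: Sort with ORDER BY, then apply LIMIT

Corrected query:
SELECT * FROM orders ORDER BY total DESC LIMIT 3

Result:
id | customer | product | quantity | total  
---+----------+---------+----------+--------
5  | Alice    | Phone   | 8        | 1833.68
6  | Grace    | Cable   | 6        | 1769.51
2  | Hank     | Cable   | 6        | 1021.01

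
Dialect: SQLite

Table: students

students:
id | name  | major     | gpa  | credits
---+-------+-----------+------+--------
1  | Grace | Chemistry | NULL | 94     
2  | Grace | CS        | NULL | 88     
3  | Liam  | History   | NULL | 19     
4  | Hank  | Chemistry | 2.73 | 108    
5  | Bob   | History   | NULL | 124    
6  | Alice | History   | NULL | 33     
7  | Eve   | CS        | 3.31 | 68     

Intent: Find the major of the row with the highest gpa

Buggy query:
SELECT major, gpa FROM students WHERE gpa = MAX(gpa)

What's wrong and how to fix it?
Bug: WHERE is evaluated per row; an aggregate over the whole table isn't defined there

Fix: Wrap MAX in a scalar subquery so WHERE compares against a single value

Corrected query:
SELECT major, gpa FROM students WHERE gpa = (SELECT MAX(gpa) FROM students)

Result:
major | gpa 
------+-----
CS    | 3.31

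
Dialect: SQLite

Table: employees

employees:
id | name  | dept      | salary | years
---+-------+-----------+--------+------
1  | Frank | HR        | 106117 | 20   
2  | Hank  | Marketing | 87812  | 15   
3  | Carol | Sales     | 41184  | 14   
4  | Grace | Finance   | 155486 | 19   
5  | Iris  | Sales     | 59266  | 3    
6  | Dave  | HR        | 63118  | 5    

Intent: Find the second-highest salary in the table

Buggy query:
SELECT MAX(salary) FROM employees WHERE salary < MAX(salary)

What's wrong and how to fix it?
Bug: MAX(salary) on the right of the comparison is an aggregate-in-WHERE error

Fix: Put the inner MAX in a scalar subquery

Corrected query:
SELECT MAX(salary) FROM employees WHERE salary < (SELECT MAX(salary) FROM employees)

Result:
MAX(salary)
-----------
106117     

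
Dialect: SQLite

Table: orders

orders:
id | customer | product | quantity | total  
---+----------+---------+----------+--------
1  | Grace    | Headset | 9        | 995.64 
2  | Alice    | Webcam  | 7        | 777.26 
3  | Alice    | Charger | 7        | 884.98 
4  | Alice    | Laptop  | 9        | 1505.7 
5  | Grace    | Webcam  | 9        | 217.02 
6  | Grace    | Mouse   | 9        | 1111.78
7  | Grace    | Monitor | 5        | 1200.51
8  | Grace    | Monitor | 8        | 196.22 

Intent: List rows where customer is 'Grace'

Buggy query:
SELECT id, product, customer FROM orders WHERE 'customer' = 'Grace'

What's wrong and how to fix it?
Bug: 'customer' in single quotes is a string literal, not the column; the comparison is literal-vs-literal and never true

Fix: Reference the column as customer without single quotes

Corrected query:
SELECT id, product, customer FROM orders WHERE customer = 'Grace'

Result:
id | product | customer
---+---------+---------
1  | Headset | Grace   
5  | Webcam  | Grace   
6  | Mouse   | Grace   
7  | Monitor | Grace   
8  | Monitor | Grace   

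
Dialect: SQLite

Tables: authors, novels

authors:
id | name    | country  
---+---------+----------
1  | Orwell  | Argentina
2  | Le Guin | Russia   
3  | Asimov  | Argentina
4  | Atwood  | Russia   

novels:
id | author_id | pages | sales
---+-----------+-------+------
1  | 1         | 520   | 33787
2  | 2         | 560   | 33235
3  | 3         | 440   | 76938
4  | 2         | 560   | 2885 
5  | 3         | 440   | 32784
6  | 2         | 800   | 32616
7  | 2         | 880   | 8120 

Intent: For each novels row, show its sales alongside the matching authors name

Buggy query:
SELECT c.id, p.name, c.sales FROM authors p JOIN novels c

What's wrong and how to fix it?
Bug: JOIN with no ON clause produces a cartesian product; every novels row pairs with every authors row

Fix: Specify the join condition linking the foreign key to the parent id

Corrected query:
SELECT c.id, p.name, c.sales FROM authors p JOIN novels c ON c.author_id = p.id

Result:
id | name    | sales
---+---------+------
1  | Orwell  | 33787
2  | Le Guin | 33235
3  | Asimov  | 76938
4  | Le Guin | 2885 
5  | Asimov  | 32784
6  | Le Guin | 32616
7  | Le Guin | 8120 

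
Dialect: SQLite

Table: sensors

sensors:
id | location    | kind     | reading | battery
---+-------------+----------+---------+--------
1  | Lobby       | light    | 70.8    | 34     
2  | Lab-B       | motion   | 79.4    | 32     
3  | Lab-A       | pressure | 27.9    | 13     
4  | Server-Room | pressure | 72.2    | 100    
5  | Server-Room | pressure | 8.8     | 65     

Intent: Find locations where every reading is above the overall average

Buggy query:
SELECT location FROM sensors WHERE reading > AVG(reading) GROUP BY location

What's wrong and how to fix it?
Bug: AVG() is an aggregate; it can't sit directly in WHERE

Fix: Use a subquery for AVG and a HAVING MIN(...) filter so the condition holds for every row in the group

Corrected query:
SELECT location FROM sensors GROUP BY location HAVING MIN(reading) > (SELECT AVG(reading) FROM sensors)

Result:
location
--------
Lab-B   
Lobby   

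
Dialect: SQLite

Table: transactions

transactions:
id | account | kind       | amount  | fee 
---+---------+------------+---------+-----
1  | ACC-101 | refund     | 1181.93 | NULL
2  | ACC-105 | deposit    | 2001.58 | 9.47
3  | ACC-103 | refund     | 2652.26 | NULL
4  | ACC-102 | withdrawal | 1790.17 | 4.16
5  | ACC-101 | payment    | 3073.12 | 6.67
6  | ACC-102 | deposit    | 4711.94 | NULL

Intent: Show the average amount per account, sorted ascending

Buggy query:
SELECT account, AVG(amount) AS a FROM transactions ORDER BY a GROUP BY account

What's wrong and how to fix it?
Bug: ORDER BY appears before GROUP BY; SQL clause order requires GROUP BY first

Fix: Reorder: SELECT … FROM … GROUP BY … ORDER BY …

Corrected query:
SELECT account, AVG(amount) AS a FROM transactions GROUP BY account ORDER BY a

Result:
account | a       
--------+---------
ACC-105 | 2001.58 
ACC-101 | 2127.525
ACC-103 | 2652.26 
ACC-102 | 3251.055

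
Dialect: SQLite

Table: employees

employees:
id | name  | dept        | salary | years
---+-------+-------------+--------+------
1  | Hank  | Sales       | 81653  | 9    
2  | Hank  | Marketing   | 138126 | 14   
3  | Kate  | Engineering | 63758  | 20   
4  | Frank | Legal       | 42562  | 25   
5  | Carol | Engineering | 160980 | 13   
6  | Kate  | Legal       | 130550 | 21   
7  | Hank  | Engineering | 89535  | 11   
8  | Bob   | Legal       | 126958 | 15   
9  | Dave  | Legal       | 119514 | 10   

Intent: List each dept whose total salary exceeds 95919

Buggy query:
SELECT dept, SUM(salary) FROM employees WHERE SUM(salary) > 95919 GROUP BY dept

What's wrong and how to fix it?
Bug: SUM(salary) is an aggregate, but WHERE filters rows before aggregation

Fix: Move the aggregate condition to a HAVING clause

Corrected query:
SELECT dept, SUM(salary) FROM employees GROUP BY dept HAVING SUM(salary) > 95919

Result:
dept        | SUM(salary)
------------+------------
Engineering | 314273     
Legal       | 419584     
Marketing   | 138126     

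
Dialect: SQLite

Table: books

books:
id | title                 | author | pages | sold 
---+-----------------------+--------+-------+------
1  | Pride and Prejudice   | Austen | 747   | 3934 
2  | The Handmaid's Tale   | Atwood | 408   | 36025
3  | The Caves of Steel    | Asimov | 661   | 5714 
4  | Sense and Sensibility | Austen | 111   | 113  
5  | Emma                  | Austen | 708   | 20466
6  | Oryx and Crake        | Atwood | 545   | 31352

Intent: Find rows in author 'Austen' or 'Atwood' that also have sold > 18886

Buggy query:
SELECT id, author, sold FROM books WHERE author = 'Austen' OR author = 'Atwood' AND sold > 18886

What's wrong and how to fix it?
Bug: Without parentheses, AND is evaluated before OR, so the sold filter only applies to the 'Atwood' branch

Fix: Add parentheses around the OR so the AND applies to both alternatives

Corrected query:
SELECT id, author, sold FROM books WHERE (author = 'Austen' OR author = 'Atwood') AND sold > 18886

Result:
id | author | sold 
---+--------+------
2  | Atwood | 36025
5  | Austen | 20466
6  | Atwood | 31352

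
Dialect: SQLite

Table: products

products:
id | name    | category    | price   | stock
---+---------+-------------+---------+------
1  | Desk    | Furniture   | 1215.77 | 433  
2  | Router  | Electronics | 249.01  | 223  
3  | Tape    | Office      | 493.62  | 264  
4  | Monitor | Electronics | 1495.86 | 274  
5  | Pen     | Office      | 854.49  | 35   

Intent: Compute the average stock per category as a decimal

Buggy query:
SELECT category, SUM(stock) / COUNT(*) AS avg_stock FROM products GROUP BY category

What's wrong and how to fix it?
Bug: SUM(stock) and COUNT(*) are both integers; the division truncates the fractional part

Fix: Cast one side to REAL so the division keeps the fractional part

Corrected query:
SELECT category, SUM(stock) * 1.0 / COUNT(*) AS avg_stock FROM products GROUP BY category

Result:
category    | avg_stock
------------+----------
Electronics | 248.5    
Furniture   | 433      
Office      | 149.5    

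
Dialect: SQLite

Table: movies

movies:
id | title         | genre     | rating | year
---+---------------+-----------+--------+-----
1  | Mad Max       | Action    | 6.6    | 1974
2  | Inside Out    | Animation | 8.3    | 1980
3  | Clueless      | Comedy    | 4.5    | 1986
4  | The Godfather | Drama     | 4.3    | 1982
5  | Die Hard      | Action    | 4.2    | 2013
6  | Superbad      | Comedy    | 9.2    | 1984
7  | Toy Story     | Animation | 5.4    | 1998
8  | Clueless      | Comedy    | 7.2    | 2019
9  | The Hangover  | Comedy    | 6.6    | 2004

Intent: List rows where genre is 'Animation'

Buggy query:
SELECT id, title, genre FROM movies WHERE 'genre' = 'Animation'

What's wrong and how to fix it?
Bug: 'genre' in single quotes is a string literal, not the column; the comparison is literal-vs-literal and never true

Fix: Reference the column as genre without single quotes

Corrected query:
SELECT id, title, genre FROM movies WHERE genre = 'Animation'

Result:
id | title      | genre    
---+------------+----------
2  | Inside Out | Animation
7  | Toy Story  | Animation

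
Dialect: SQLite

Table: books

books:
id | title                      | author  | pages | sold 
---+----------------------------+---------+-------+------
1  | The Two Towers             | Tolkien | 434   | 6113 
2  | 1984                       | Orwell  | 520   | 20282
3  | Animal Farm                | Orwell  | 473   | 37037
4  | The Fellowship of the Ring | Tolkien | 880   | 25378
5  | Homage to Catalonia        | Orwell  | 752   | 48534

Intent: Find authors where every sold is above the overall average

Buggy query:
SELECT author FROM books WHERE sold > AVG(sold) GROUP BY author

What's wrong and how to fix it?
Bug: AVG() is an aggregate; it can't sit directly in WHERE

Fix: Use a subquery for AVG and a HAVING MIN(...) filter so the condition holds for every row in the group

Corrected query:
SELECT author FROM books GROUP BY author HAVING MIN(sold) > (SELECT AVG(sold) FROM books)

Result:
(no rows)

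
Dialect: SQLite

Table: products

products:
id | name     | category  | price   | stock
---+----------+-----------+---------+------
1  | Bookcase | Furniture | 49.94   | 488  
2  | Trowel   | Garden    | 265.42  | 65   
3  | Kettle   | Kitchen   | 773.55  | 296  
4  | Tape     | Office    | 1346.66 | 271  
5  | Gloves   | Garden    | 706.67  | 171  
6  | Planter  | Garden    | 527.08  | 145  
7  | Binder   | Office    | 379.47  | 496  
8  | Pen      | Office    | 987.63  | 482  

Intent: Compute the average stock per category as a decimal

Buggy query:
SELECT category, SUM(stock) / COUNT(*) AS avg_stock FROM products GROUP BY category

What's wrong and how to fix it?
Bug: Both operands are integers, so '/' performs integer division and truncates

Fix: Multiply by 1.0 (or CAST to REAL) to force floating-point division

Corrected query:
SELECT category, SUM(stock) * 1.0 / COUNT(*) AS avg_stock FROM products GROUP BY category

Result:
category  | avg_stock 
----------+-----------
Furniture | 488       
Garden    | 127       
Kitchen   | 296       
Office    | 416.333333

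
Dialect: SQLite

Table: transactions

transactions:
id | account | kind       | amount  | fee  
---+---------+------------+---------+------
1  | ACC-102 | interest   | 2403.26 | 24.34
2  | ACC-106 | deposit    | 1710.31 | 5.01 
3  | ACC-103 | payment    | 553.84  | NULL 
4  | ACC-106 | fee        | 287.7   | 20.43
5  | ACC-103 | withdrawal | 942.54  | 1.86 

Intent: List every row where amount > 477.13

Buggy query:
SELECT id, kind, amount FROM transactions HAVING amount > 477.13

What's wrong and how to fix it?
Bug: This is a non-aggregate query (no GROUP BY, no aggregates), so in SQLite the HAVING clause is invalid here; a row-level condition belongs in WHERE

Fix: Replace HAVING with WHERE since the condition applies to individual rows

Corrected query:
SELECT id, kind, amount FROM transactions WHERE amount > 477.13

Result:
id | kind       | amount 
---+------------+--------
1  | interest   | 2403.26
2  | deposit    | 1710.31
3  | payment    | 553.84 
5  | withdrawal | 942.54 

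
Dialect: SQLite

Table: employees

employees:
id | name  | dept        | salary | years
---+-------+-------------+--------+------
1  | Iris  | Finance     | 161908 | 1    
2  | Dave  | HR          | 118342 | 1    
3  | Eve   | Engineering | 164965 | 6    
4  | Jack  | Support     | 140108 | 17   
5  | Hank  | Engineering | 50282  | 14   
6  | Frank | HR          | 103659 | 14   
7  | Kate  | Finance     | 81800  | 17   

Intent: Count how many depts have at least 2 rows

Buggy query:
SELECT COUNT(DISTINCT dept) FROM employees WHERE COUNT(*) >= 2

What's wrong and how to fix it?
Bug: WHERE filters individual rows, not groups, so a group-level COUNT is invalid there

Fix: Use a subquery that GROUPs and filters with HAVING, then count its rows

Corrected query:
SELECT COUNT(*) FROM (SELECT dept FROM employees GROUP BY dept HAVING COUNT(*) >= 2)

Result:
COUNT(*)
--------
3       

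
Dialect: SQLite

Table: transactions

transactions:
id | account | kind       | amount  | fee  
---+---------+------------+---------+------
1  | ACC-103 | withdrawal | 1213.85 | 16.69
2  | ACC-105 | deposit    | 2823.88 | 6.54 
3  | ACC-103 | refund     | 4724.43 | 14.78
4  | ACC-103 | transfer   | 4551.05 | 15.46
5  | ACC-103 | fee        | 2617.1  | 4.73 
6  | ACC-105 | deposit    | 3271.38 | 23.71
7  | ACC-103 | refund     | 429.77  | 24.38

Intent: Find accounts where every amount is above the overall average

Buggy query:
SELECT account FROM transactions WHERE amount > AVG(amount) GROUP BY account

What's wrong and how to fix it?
Bug: WHERE evaluates per row before aggregation, so AVG() is unavailable

Fix: Use a subquery for AVG and a HAVING MIN(...) filter so the condition holds for every row in the group

Corrected query:
SELECT account FROM transactions GROUP BY account HAVING MIN(amount) > (SELECT AVG(amount) FROM transactions)

Result:
account
-------
ACC-105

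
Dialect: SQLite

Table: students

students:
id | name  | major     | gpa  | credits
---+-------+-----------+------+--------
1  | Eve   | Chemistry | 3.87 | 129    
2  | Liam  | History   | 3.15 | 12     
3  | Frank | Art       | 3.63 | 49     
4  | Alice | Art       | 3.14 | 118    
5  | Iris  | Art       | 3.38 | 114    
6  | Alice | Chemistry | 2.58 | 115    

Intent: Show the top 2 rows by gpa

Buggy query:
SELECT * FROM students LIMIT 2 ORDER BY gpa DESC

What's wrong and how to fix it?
Bug: ORDER BY cannot follow LIMIT; LIMIT is the final clause

Fix: Swap the clauses: ORDER BY first, then LIMIT

Corrected query:
SELECT * FROM students ORDER BY gpa DESC LIMIT 2

Result:
id | name  | major     | gpa  | credits
---+-------+-----------+------+--------
1  | Eve   | Chemistry | 3.87 | 129    
3  | Frank | Art       | 3.63 | 49     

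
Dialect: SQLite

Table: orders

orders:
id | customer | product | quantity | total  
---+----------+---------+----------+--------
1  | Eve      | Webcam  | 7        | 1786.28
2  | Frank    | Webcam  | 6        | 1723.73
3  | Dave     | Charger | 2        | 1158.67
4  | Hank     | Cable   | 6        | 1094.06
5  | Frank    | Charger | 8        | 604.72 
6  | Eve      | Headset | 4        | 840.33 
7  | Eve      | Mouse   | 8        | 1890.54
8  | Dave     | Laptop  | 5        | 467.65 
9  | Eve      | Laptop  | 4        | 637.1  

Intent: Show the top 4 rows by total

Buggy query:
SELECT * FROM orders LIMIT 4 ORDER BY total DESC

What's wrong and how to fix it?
Bug: ORDER BY cannot follow LIMIT; LIMIT is the final clause

Fix: Sort with ORDER BY, then apply LIMIT

Corrected query:
SELECT * FROM orders ORDER BY total DESC LIMIT 4

Result:
id | customer | product | quantity | total  
---+----------+---------+----------+--------
7  | Eve      | Mouse   | 8        | 1890.54
1  | Eve      | Webcam  | 7        | 1786.28
2  | Frank    | Webcam  | 6        | 1723.73
3  | Dave     | Charger | 2        | 1158.67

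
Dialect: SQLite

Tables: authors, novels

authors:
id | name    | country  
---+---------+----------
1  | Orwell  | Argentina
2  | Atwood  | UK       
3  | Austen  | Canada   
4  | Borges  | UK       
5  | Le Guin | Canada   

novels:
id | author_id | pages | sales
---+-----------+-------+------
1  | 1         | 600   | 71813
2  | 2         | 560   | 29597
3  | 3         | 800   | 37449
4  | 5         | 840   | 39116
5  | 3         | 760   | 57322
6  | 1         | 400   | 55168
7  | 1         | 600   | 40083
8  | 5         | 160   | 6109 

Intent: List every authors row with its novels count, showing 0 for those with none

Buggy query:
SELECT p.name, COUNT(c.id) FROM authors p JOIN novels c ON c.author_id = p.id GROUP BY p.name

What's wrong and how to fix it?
Bug: An inner join excludes parents with zero children

Fix: Switch to LEFT JOIN to retain unmatched parent rows

Corrected query:
SELECT p.name, COUNT(c.id) FROM authors p LEFT JOIN novels c ON c.author_id = p.id GROUP BY p.name

Result:
name    | COUNT(c.id)
--------+------------
Atwood  | 1          
Austen  | 2          
Borges  | 0          
Le Guin | 2          
Orwell  | 3          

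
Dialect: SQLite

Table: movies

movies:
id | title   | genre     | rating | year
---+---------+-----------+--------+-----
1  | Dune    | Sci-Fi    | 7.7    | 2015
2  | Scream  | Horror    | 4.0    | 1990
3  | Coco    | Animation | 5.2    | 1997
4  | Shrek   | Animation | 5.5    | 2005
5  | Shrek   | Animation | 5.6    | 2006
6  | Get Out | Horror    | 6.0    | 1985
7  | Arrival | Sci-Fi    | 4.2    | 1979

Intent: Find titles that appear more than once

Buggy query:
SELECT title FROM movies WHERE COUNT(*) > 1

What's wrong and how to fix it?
Bug: WHERE can't reference COUNT(*); aggregates are computed after WHERE

Fix: GROUP BY title, then filter groups with HAVING COUNT(*) > 1

Corrected query:
SELECT title FROM movies GROUP BY title HAVING COUNT(*) > 1

Result:
title
-----
Shrek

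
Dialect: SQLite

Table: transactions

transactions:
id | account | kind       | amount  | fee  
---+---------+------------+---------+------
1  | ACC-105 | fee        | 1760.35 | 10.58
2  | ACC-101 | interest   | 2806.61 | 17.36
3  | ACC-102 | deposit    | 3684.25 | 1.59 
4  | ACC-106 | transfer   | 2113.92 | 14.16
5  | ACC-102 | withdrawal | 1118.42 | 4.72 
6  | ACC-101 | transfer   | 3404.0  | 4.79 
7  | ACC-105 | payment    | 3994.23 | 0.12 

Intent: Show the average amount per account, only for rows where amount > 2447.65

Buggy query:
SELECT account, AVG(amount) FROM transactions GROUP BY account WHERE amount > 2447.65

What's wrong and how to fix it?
Bug: Row-level WHERE must come before GROUP BY in the clause order

Fix: Place WHERE between FROM and GROUP BY

Corrected query:
SELECT account, AVG(amount) FROM transactions WHERE amount > 2447.65 GROUP BY account

Result:
account | AVG(amount)
--------+------------
ACC-101 | 3105.305   
ACC-102 | 3684.25    
ACC-105 | 3994.23    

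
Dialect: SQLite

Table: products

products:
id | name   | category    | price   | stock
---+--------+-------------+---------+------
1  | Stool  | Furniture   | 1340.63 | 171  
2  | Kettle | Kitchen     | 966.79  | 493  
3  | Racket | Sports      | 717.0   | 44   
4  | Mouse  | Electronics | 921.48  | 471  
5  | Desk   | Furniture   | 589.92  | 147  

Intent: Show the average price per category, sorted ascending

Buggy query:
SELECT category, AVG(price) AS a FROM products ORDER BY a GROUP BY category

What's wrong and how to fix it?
Bug: ORDER BY appears before GROUP BY; SQL clause order requires GROUP BY first

Fix: Move ORDER BY to the end, after GROUP BY

Corrected query:
SELECT category, AVG(price) AS a FROM products GROUP BY category ORDER BY a

Result:
category    | a      
------------+--------
Sports      | 717    
Electronics | 921.48 
Furniture   | 965.275
Kitchen     | 966.79 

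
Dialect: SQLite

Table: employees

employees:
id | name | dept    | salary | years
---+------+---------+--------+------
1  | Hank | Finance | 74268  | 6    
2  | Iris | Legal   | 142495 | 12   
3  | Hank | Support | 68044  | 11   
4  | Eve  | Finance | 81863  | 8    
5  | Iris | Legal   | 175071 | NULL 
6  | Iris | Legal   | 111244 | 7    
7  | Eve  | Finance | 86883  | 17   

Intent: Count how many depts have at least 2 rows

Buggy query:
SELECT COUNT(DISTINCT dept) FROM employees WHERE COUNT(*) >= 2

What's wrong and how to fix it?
Bug: WHERE filters individual rows, not groups, so a group-level COUNT is invalid there

Fix: Group first with HAVING COUNT(*) >= 2, then COUNT the resulting groups

Corrected query:
SELECT COUNT(*) FROM (SELECT dept FROM employees GROUP BY dept HAVING COUNT(*) >= 2)

Result:
COUNT(*)
--------
2       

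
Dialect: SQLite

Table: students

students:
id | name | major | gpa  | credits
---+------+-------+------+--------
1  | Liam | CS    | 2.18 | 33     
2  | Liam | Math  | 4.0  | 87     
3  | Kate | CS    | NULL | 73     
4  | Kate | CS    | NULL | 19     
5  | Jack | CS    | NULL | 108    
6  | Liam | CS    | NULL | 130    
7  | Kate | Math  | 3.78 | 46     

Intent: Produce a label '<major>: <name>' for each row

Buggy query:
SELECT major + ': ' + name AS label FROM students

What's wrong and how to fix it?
Bug: SQLite uses || for string concatenation; + coerces text to numbers (yielding 0)

Fix: Use the || operator for string concatenation

Corrected query:
SELECT major || ': ' || name AS label FROM students

Result:
label     
----------
CS: Liam  
Math: Liam
CS: Kate  
CS: Kate  
CS: Jack  
CS: Liam  
Math: Kate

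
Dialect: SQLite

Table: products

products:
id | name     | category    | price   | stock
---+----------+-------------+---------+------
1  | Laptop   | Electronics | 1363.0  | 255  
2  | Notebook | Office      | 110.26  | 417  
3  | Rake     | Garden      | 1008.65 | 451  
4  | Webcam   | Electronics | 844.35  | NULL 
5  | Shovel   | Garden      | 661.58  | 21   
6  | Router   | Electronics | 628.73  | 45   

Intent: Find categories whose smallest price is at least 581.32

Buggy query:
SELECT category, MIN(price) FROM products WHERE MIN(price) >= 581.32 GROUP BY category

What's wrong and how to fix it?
Bug: Aggregates like MIN are computed per group after WHERE runs

Fix: Use HAVING for the per-group MIN condition

Corrected query:
SELECT category, MIN(price) FROM products GROUP BY category HAVING MIN(price) >= 581.32

Result:
category    | MIN(price)
------------+-----------
Electronics | 628.73    
Garden      | 661.58    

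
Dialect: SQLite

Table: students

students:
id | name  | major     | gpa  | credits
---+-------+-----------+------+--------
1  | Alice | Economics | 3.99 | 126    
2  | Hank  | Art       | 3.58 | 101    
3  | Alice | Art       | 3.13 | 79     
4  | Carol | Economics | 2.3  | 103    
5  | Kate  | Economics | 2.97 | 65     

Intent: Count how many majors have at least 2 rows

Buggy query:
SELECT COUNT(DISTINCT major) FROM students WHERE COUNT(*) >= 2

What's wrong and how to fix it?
Bug: COUNT(*) cannot appear in WHERE; the per-group count doesn't exist yet

Fix: Group first with HAVING COUNT(*) >= 2, then COUNT the resulting groups

Corrected query:
SELECT COUNT(*) FROM (SELECT major FROM students GROUP BY major HAVING COUNT(*) >= 2)

Result:
COUNT(*)
--------
2       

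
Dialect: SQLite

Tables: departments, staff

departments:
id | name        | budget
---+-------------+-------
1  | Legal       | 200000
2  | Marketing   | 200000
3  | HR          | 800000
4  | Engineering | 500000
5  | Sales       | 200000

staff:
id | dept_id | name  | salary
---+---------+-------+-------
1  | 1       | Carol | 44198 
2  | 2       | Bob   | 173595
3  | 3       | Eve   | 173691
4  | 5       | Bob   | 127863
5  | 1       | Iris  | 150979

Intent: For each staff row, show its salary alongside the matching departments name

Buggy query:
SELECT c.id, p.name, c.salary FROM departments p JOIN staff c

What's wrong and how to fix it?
Bug: JOIN with no ON clause produces a cartesian product; every staff row pairs with every departments row

Fix: Add ON c.dept_id = p.id to the JOIN

Corrected query:
SELECT c.id, p.name, c.salary FROM departments p JOIN staff c ON c.dept_id = p.id

Result:
id | name      | salary
---+-----------+-------
1  | Legal     | 44198 
2  | Marketing | 173595
3  | HR        | 173691
4  | Sales     | 127863
5  | Legal     | 150979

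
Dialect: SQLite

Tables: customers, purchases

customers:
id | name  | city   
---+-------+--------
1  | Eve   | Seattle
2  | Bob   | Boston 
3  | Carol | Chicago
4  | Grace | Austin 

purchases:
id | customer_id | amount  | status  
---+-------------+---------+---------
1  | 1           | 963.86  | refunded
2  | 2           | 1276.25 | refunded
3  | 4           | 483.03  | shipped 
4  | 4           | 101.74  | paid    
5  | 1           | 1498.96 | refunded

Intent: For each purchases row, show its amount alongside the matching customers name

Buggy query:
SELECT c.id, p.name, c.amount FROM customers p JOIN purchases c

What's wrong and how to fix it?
Bug: Missing join condition: each purchases row is matched to all customers rows instead of just its own

Fix: Add ON c.customer_id = p.id to the JOIN

Corrected query:
SELECT c.id, p.name, c.amount FROM customers p JOIN purchases c ON c.customer_id = p.id

Result:
id | name  | amount 
---+-------+--------
1  | Eve   | 963.86 
2  | Bob   | 1276.25
3  | Grace | 483.03 
4  | Grace | 101.74 
5  | Eve   | 1498.96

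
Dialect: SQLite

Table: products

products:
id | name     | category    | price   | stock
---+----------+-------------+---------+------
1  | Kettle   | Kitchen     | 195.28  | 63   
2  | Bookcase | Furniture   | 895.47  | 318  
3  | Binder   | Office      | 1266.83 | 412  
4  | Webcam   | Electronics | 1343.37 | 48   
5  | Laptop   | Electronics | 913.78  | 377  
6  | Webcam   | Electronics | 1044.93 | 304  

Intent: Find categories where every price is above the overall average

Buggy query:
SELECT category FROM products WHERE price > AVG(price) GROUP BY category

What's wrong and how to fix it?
Bug: WHERE evaluates per row before aggregation, so AVG() is unavailable

Fix: Compute the overall average in a scalar subquery and compare each group's MIN against it in HAVING

Corrected query:
SELECT category FROM products GROUP BY category HAVING MIN(price) > (SELECT AVG(price) FROM products)

Result:
category
--------
Office  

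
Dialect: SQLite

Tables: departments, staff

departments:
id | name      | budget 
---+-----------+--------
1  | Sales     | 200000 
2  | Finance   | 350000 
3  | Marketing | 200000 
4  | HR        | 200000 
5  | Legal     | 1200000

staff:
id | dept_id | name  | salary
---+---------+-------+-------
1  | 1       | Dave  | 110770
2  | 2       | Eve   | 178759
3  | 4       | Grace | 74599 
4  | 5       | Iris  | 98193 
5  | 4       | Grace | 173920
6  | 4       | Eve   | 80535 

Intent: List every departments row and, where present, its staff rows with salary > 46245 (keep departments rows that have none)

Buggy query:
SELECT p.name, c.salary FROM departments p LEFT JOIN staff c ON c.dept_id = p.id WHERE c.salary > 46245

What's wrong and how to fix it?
Bug: Filtering c.salary in WHERE discards the NULL rows produced by LEFT JOIN, turning it into an inner join

Fix: Move the right-table condition into the ON clause so unmatched parents are kept

Corrected query:
SELECT p.name, c.salary FROM departments p LEFT JOIN staff c ON c.dept_id = p.id AND c.salary > 46245

Result:
name      | salary
----------+-------
Sales     | 110770
Finance   | 178759
Marketing | NULL  
HR        | 74599 
HR        | 80535 
HR        | 173920
Legal     | 98193 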